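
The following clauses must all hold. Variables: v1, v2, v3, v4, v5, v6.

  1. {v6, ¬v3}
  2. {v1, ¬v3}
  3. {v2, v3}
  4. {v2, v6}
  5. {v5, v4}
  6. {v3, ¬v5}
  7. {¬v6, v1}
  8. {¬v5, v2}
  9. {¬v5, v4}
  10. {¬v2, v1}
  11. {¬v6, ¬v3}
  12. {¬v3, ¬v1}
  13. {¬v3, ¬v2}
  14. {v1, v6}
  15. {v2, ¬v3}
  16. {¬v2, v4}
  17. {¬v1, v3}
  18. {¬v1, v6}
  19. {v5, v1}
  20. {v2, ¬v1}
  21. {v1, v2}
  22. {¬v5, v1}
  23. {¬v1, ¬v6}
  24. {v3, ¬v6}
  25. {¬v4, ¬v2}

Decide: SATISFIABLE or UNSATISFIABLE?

UNSATISFIABLE

v1 = True:
  propagation gives v3=False; an empty clause results — contradiction.
v1 = False:
  propagation gives v3=False, v2=True; an empty clause results — contradiction.
Every branch closes, so no satisfying assignment exists.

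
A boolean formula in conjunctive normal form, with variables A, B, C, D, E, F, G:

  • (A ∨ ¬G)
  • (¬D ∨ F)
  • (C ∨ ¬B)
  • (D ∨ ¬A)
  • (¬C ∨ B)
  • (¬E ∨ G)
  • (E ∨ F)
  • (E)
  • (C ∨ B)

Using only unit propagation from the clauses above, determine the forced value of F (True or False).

(E) stands alone — E = True.
In (¬E ∨ G), ¬E is now false; G must hold, so G = True.
(A ∨ ¬G): since G = True, the clause reduces to (A). A = True.
From (D ∨ ¬A) and A = True: D = True.
(¬D ∨ F) with D = True leaves only F, so F = True.

True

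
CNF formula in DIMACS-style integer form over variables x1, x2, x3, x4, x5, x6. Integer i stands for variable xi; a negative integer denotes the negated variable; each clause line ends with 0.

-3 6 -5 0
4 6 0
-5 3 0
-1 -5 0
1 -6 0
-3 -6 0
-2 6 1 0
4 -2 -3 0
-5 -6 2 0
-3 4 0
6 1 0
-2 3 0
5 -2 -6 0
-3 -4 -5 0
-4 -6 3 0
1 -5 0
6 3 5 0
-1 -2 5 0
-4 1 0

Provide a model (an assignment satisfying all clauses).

x1=1  x2=0  x3=1  x4=1  x5=0  x6=0

Check each clause:
  1. (x6 OR NOT x5 OR NOT x3) — NOT x5 is true.
  2. (x4 OR x6) — x4 is true.
  3. (NOT x5 OR x3) — x3 is true.
  4. (NOT x5 OR NOT x1) — NOT x5 is true.
  5. (NOT x6 OR x1) — x1 is true.
  6. (NOT x3 OR NOT x6) — NOT x6 is true.
  7. (NOT x2 OR x6 OR x1) — x1 is true.
  8. (NOT x3 OR NOT x2 OR x4) — x4 is true.
  9. (NOT x5 OR NOT x6 OR x2) — NOT x6 is true.
  10. (x4 OR NOT x3) — x4 is true.
  11. (x1 OR x6) — x1 is true.
  12. (x3 OR NOT x2) — x3 is true.
  13. (x5 OR NOT x2 OR NOT x6) — NOT x6 is true.
  14. (NOT x5 OR NOT x3 OR NOT x4) — NOT x5 is true.
  15. (NOT x4 OR NOT x6 OR x3) — NOT x6 is true.
  16. (x1 OR NOT x5) — x1 is true.
  17. (x6 OR x3 OR x5) — x3 is true.
  18. (x5 OR NOT x2 OR NOT x1) — NOT x2 is true.
  19. (NOT x4 OR x1) — x1 is true.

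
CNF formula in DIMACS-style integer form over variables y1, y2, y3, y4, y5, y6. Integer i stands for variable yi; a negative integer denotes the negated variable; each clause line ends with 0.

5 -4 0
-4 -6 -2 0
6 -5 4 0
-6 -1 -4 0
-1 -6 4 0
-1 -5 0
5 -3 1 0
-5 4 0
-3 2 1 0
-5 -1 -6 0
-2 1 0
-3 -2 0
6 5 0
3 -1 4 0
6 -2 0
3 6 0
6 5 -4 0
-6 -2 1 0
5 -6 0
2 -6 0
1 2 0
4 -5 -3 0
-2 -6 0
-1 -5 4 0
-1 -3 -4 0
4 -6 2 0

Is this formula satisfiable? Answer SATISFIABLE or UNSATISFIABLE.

y6 = True:
  propagation gives y5=True, y1=False, y4=True, y2=False; an empty clause results — contradiction.
y6 = False:
  propagation gives y5=True, y4=True, y1=False, y2=False; an empty clause results — contradiction.
Every branch closes, so no satisfying assignment exists.

UNSATISFIABLE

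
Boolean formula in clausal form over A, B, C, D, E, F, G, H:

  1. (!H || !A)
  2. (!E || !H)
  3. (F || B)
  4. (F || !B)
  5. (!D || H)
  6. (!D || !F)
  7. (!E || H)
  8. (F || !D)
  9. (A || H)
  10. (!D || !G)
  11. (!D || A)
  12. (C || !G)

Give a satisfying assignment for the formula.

Pure literal: D appears only negated; assign D = False.
E occurs only negated in the remaining clauses — set E = False.
Try A = False.
  then H is forced to True.
Set B = False and propagate.
  then F is forced to True.
Branch on C: take C = False.
  then G is forced to False.
Check each clause:
  1. (!H || !A) — !A is true.
  2. (!E || !H) — !E is true.
  3. (F || B) — F is true.
  4. (F || !B) — F is true.
  5. (H || !D) — H is true.
  6. (!F || !D) — !D is true.
  7. (!E || H) — H is true.
  8. (F || !D) — !D is true.
  9. (H || A) — H is true.
  10. (!G || !D) — !G is true.
  11. (!D || A) — !D is true.
  12. (C || !G) — !G is true.

A=False, B=False, C=False, D=False, E=False, F=True, G=False, H=True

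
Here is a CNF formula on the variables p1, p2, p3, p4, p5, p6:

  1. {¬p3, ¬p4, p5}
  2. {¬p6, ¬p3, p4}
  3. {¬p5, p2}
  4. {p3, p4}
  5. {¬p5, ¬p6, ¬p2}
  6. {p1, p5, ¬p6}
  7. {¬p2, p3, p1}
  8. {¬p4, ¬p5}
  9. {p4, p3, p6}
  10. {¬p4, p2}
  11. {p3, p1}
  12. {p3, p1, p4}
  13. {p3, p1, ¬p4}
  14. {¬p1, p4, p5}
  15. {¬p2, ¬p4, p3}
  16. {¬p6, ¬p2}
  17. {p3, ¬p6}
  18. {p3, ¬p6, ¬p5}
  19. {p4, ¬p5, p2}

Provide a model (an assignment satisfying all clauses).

Try p1 = True.
The remaining clauses are satisfied by p2 = True, p3 = True, p4 = False, p5 = True, p6 = False.

p1=T, p2=T, p3=T, p4=F, p5=T, p6=F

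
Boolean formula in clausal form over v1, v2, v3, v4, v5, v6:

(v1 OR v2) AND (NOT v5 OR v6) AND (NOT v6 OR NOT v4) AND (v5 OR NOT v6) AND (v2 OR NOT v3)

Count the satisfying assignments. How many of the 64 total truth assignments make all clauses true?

15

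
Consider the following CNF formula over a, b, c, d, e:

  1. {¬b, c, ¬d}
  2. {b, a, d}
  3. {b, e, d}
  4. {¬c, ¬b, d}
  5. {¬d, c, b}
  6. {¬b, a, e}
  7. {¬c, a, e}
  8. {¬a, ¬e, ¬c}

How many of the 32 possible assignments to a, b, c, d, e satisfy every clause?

8

Case analysis on b and c:
  b=1, c=1: remaining (a,d,e) ∈ {(0,1,1); (1,1,0)} — 2.
  b=1, c=0: remaining (a,d,e) ∈ {(0,0,1); (1,0,0); (1,0,1)} — 3.
  b=0, c=1: remaining (a,d,e) ∈ {(0,1,1); (1,1,0)} — 2.
  b=0, c=0: remaining (a,d,e) ∈ {(1,0,1)} — 1.
Total: 2 + 3 + 2 + 1 = 8.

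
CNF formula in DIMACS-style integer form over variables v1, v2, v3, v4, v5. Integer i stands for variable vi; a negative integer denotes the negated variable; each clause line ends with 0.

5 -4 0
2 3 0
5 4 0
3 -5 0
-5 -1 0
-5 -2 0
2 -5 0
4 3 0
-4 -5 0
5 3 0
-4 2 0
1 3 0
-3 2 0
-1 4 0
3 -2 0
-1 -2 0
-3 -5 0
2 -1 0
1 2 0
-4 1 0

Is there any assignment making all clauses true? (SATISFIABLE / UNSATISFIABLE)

v2 = True:
  propagation gives v5=False, v4=False; an empty clause results — contradiction.
v2 = False:
  propagation gives v3=True; an empty clause results — contradiction.
Every branch closes, so no satisfying assignment exists.

UNSATISFIABLE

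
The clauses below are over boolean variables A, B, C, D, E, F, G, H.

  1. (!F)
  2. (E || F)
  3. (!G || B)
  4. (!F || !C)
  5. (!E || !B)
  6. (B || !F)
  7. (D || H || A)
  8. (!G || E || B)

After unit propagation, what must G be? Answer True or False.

False

Unit clause (!F) sets F = False.
In (F || E), F is now false; E must hold, so E = True.
In (!E || !B), !E is now false; !B must hold, so B = False.
In (B || !G), B is now false; !G must hold, so G = False.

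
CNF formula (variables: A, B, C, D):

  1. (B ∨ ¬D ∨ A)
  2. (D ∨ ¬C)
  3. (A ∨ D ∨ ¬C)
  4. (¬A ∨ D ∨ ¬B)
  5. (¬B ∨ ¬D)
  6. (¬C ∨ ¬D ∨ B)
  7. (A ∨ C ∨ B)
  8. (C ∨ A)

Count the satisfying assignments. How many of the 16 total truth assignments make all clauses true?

Satisfying assignments:
  A=T B=F C=F D=F
  A=T B=F C=F D=T
That's 2 in total.

2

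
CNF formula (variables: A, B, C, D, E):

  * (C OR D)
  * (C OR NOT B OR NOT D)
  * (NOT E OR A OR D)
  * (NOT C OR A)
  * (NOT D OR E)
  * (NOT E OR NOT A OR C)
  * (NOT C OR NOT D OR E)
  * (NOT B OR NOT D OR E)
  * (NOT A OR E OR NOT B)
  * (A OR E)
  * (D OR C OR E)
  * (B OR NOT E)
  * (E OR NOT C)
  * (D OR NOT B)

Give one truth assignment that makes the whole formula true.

A=T, B=T, C=T, D=T, E=T

Branch on A: take A = True.
For the remaining variables, B = True, C = True, D = True, E = True works.
Every clause has at least one true literal under this assignment.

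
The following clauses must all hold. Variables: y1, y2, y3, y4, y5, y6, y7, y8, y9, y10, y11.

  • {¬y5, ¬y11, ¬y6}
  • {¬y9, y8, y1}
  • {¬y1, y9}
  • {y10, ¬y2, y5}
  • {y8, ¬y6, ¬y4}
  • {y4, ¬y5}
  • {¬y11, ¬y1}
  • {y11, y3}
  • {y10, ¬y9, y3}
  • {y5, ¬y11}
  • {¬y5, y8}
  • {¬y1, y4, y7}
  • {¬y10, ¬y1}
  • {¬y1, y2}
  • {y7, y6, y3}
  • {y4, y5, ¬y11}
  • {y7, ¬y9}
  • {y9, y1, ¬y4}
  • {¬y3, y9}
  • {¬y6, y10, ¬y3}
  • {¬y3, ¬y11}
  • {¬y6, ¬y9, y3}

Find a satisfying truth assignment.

y7 occurs only positively in the remaining clauses — set y7 = True.
Pure literal: y8 appears only positively; assign y8 = True.
Try y1 = False.
Branch on y2: take y2 = True.
Try y3 = True.
  then y9 is forced to True.
  then y11 is forced to False.
For the remaining variables, y4 = True, y5 = True, y6 = True, y10 = True works.
Every clause has at least one true literal under this assignment.
Check each clause:
  1. {¬y11, ¬y6, ¬y5} — ¬y11 is true.
  2. {¬y9, y1, y8} — y8 is true.
  3. {¬y1, y9} — y9 is true.
  4. {y5, ¬y2, y10} — y10 is true.
  5. {¬y4, ¬y6, y8} — y8 is true.
  6. {y4, ¬y5} — y4 is true.
  7. {¬y1, ¬y11} — ¬y11 is true.
  8. {y11, y3} — y3 is true.
  9. {y3, ¬y9, y10} — y10 is true.
  10. {y5, ¬y11} — y5 is true.
  11. {y8, ¬y5} — y8 is true.
  12. {y7, y4, ¬y1} — y4 is true.
  13. {¬y1, ¬y10} — ¬y1 is true.
  14. {¬y1, y2} — y2 is true.
  15. {y3, y7, y6} — y3 is true.
  16. {y4, ¬y11, y5} — y5 is true.
  17. {y7, ¬y9} — y7 is true.
  18. {¬y4, y9, y1} — y9 is true.
  19. {y9, ¬y3} — y9 is true.
  20. {¬y6, y10, ¬y3} — y10 is true.
  21. {¬y3, ¬y11} — ¬y11 is true.
  22. {¬y9, y3, ¬y6} — y3 is true.

y1=False  y2=True  y3=True  y4=True  y5=True  y6=True  y7=True  y8=True  y9=True  y10=True  y11=False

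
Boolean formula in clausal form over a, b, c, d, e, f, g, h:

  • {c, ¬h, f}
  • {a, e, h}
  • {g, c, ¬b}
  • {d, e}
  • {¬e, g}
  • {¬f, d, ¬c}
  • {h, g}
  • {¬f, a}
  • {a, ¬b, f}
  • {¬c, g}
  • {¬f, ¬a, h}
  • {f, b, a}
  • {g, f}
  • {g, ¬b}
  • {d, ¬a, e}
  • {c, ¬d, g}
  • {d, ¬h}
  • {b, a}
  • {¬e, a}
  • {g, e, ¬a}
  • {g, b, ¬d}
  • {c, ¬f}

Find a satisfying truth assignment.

a = T  b = T  c = T  d = T  e = F  f = F  g = T  h = T

Check each clause:
  1. {c, ¬h, f} — c is true.
  2. {h, e, a} — h is true.
  3. {¬b, g, c} — c is true.
  4. {e, d} — d is true.
  5. {g, ¬e} — ¬e is true.
  6. {¬c, ¬f, d} — ¬f is true.
  7. {h, g} — h is true.
  8. {¬f, a} — a is true.
  9. {f, ¬b, a} — a is true.
  10. {g, ¬c} — g is true.
  11. {h, ¬a, ¬f} — h is true.
  12. {b, f, a} — a is true.
  13. {f, g} — g is true.
  14. {g, ¬b} — g is true.
  15. {¬a, d, e} — d is true.
  16. {c, ¬d, g} — c is true.
  17. {d, ¬h} — d is true.
  18. {b, a} — a is true.
  19. {¬e, a} — a is true.
  20. {e, g, ¬a} — g is true.
  21. {¬d, g, b} — b is true.
  22. {c, ¬f} — ¬f is true.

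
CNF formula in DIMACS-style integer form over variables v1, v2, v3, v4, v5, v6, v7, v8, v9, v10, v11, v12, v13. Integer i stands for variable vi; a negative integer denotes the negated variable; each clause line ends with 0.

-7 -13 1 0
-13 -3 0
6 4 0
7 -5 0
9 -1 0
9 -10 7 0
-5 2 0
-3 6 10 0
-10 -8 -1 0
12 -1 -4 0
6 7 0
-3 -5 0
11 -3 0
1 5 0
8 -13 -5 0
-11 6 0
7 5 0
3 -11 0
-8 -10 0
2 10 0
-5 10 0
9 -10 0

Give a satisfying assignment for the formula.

v1=1, v2=1, v3=0, v4=0, v5=0, v6=1, v7=1, v8=1, v9=1, v10=0, v11=0, v12=0, v13=1

Pure literal: v2 appears only positively; assign v2 = True.
Pure literal: v6 appears only positively; assign v6 = True.
Branch on v1: take v1 = True.
  then v9 is forced to True.
For the remaining variables, v3 = False, v4 = False, v5 = False, v7 = True, v8 = True, v10 = False, v11 = False, v12 = False, v13 = True works.
Every clause has at least one true literal under this assignment.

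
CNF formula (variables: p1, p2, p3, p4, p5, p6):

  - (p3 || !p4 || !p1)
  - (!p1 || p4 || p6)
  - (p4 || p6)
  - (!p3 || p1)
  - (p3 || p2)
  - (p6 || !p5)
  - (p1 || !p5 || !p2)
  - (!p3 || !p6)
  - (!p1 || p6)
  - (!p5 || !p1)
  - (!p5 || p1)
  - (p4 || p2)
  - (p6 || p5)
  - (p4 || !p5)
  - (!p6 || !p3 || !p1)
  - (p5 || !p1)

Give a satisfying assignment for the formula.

p1=False, p2=True, p3=False, p4=True, p5=False, p6=True

Check each clause:
  1. (p3 || !p4 || !p1) — !p1 is true.
  2. (!p1 || p6 || p4) — p4 is true.
  3. (p6 || p4) — p4 is true.
  4. (!p3 || p1) — !p3 is true.
  5. (p2 || p3) — p2 is true.
  6. (!p5 || p6) — !p5 is true.
  7. (p1 || !p5 || !p2) — !p5 is true.
  8. (!p6 || !p3) — !p3 is true.
  9. (p6 || !p1) — !p1 is true.
  10. (!p1 || !p5) — !p5 is true.
  11. (!p5 || p1) — !p5 is true.
  12. (p4 || p2) — p2 is true.
  13. (p6 || p5) — p6 is true.
  14. (p4 || !p5) — !p5 is true.
  15. (!p1 || !p6 || !p3) — !p3 is true.
  16. (!p1 || p5) — !p1 is true.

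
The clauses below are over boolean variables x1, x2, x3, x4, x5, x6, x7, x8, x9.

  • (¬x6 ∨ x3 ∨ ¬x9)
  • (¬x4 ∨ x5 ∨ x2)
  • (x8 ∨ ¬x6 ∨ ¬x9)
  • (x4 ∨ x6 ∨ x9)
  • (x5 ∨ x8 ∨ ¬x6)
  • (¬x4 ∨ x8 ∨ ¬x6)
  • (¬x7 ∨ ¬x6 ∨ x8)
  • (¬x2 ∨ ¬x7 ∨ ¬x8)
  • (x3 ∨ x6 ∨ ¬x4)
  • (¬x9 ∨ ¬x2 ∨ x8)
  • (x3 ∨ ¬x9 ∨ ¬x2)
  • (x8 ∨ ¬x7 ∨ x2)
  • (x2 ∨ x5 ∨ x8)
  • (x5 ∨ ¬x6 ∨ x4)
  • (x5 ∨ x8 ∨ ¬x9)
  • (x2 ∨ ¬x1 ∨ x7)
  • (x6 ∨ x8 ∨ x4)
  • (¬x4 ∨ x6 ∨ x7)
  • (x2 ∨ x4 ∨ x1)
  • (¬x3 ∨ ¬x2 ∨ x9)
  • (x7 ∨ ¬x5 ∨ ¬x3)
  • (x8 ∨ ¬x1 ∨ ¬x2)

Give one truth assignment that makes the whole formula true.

Try x1 = True.
For the remaining variables, x2 = False, x3 = True, x4 = True, x5 = True, x6 = False, x7 = True, x8 = True, x9 = True works.

x1 = 1, x2 = 0, x3 = 1, x4 = 1, x5 = 1, x6 = 0, x7 = 1, x8 = 1, x9 = 1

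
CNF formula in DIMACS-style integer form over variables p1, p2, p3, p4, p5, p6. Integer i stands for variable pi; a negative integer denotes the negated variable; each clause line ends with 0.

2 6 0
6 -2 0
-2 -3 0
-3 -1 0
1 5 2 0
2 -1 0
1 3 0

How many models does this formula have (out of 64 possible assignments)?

Satisfying assignments:
  p1=F p2=F p3=T p4=F p5=T p6=T
  p1=F p2=F p3=T p4=T p5=T p6=T
  p1=T p2=T p3=F p4=F p5=F p6=T
  p1=T p2=T p3=F p4=F p5=T p6=T
  p1=T p2=T p3=F p4=T p5=F p6=T
  p1=T p2=T p3=F p4=T p5=T p6=T
That's 6 in total.

6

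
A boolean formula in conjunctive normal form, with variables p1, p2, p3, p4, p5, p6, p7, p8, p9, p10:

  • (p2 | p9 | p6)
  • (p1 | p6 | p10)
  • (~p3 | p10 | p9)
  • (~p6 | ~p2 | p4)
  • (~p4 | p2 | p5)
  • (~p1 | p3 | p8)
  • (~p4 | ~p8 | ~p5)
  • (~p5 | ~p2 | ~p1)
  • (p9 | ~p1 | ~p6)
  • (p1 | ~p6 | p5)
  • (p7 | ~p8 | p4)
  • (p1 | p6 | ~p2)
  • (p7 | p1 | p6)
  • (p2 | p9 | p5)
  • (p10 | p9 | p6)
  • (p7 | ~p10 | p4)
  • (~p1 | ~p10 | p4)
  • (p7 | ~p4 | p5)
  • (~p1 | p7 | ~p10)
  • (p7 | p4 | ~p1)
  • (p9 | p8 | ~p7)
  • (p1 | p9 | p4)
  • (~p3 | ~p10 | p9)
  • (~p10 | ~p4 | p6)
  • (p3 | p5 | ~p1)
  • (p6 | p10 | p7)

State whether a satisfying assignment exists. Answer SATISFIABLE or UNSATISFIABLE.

SATISFIABLE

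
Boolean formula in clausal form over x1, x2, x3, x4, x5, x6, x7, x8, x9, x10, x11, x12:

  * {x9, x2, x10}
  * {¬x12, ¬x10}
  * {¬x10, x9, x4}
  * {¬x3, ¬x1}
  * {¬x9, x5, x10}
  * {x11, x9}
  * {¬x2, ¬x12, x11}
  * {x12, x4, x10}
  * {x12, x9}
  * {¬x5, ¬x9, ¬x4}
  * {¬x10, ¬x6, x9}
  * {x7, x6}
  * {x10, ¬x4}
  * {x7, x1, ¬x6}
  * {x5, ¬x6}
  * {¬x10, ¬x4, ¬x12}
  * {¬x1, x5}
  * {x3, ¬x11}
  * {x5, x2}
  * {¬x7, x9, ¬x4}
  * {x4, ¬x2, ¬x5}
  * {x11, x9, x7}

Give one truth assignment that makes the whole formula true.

Try x1 = False.
Try x2 = False.
  then x5 is forced to True.
The remaining clauses are satisfied by x3 = False, x4 = False, x6 = True, x7 = True, x8 = False, x9 = True, x10 = False, x11 = False, x12 = True.

x1=False, x2=False, x3=False, x4=False, x5=True, x6=True, x7=True, x8=False, x9=True, x10=False, x11=False, x12=True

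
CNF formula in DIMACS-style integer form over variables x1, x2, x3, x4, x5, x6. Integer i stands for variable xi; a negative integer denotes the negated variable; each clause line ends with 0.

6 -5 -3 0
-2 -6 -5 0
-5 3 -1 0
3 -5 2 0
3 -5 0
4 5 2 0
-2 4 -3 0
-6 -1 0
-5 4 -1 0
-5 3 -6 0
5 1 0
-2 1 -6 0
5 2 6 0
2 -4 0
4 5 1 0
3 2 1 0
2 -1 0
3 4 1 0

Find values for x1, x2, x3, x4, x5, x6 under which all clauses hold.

x1 = 1, x2 = 1, x3 = 0, x4 = 1, x5 = 0, x6 = 0

Check each clause:
  1. (NOT x3 OR NOT x5 OR x6) — NOT x5 is true.
  2. (NOT x2 OR NOT x6 OR NOT x5) — NOT x6 is true.
  3. (NOT x5 OR x3 OR NOT x1) — NOT x5 is true.
  4. (NOT x5 OR x2 OR x3) — x2 is true.
  5. (x3 OR NOT x5) — NOT x5 is true.
  6. (x4 OR x5 OR x2) — x2 is true.
  7. (x4 OR NOT x3 OR NOT x2) — x4 is true.
  8. (NOT x6 OR NOT x1) — NOT x6 is true.
  9. (NOT x1 OR NOT x5 OR x4) — NOT x5 is true.
  10. (NOT x5 OR NOT x6 OR x3) — NOT x6 is true.
  11. (x5 OR x1) — x1 is true.
  12. (x1 OR NOT x6 OR NOT x2) — x1 is true.
  13. (x5 OR x6 OR x2) — x2 is true.
  14. (NOT x4 OR x2) — x2 is true.
  15. (x5 OR x1 OR x4) — x1 is true.
  16. (x3 OR x1 OR x2) — x1 is true.
  17. (x2 OR NOT x1) — x2 is true.
  18. (x4 OR x1 OR x3) — x1 is true.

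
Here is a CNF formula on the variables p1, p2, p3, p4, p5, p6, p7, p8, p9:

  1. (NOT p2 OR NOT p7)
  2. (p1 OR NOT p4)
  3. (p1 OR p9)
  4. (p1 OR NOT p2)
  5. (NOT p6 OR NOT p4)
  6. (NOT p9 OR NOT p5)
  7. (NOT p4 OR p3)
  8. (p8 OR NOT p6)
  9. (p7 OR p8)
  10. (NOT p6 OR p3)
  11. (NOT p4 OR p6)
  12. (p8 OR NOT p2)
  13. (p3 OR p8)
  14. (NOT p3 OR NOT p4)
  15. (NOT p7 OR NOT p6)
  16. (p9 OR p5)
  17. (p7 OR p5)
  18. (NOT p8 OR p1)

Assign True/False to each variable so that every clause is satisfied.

p1 = F, p2 = F, p3 = T, p4 = F, p5 = F, p6 = F, p7 = T, p8 = F, p9 = T

Pure literal: p2 appears only negated; assign p2 = False.
p4 occurs only negated in the remaining clauses — set p4 = False.
Try p1 = False.
  then p9 is forced to True.
  then p5 is forced to False.
  then p7 is forced to True.
  then p6 is forced to False.
  then p8 is forced to False.
  then p3 is forced to True.
Every clause has at least one true literal under this assignment.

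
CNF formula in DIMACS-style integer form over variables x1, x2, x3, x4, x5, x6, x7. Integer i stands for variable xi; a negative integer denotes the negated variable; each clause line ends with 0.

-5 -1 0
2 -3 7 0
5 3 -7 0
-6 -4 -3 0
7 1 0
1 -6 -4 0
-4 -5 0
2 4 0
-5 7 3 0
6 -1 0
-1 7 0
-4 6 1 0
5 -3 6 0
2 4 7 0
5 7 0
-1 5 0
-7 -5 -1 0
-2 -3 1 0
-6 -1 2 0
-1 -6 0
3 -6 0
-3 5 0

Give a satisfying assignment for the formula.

Branch on x1: take x1 = False.
  then x7 is forced to True.
Try x2 = True.
  then x3 is forced to False.
  then x5 is forced to True.
  then x4 is forced to False.
  then x6 is forced to False.

x1 = 0, x2 = 1, x3 = 0, x4 = 0, x5 = 1, x6 = 0, x7 = 1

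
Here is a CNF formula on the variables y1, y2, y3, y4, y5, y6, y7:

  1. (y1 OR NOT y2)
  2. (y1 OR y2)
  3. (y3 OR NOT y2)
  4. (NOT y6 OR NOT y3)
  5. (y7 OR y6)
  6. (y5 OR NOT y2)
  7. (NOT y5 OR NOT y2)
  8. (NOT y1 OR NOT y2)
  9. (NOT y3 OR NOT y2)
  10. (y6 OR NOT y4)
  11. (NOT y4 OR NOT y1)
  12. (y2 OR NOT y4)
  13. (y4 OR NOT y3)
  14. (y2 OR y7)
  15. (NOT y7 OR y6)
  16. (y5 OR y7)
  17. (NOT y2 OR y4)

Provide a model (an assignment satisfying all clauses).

y1=T  y2=F  y3=F  y4=F  y5=T  y6=T  y7=T

Check each clause:
  1. (y1 OR NOT y2) — y1 is true.
  2. (y2 OR y1) — y1 is true.
  3. (y3 OR NOT y2) — NOT y2 is true.
  4. (NOT y3 OR NOT y6) — NOT y3 is true.
  5. (y6 OR y7) — y6 is true.
  6. (y5 OR NOT y2) — y5 is true.
  7. (NOT y5 OR NOT y2) — NOT y2 is true.
  8. (NOT y2 OR NOT y1) — NOT y2 is true.
  9. (NOT y3 OR NOT y2) — NOT y3 is true.
  10. (NOT y4 OR y6) — NOT y4 is true.
  11. (NOT y4 OR NOT y1) — NOT y4 is true.
  12. (y2 OR NOT y4) — NOT y4 is true.
  13. (y4 OR NOT y3) — NOT y3 is true.
  14. (y2 OR y7) — y7 is true.
  15. (NOT y7 OR y6) — y6 is true.
  16. (y5 OR y7) — y5 is true.
  17. (y4 OR NOT y2) — NOT y2 is true.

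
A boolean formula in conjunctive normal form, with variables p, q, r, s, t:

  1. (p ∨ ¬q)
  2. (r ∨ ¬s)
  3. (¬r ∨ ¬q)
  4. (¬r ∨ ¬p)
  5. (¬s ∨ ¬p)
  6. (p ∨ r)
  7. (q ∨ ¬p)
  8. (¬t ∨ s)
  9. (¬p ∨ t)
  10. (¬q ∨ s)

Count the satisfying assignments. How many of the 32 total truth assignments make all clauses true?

The models are:
  p=0 q=0 r=1 s=0 t=0
  p=0 q=0 r=1 s=1 t=0
  p=0 q=0 r=1 s=1 t=1
Count: 3.

3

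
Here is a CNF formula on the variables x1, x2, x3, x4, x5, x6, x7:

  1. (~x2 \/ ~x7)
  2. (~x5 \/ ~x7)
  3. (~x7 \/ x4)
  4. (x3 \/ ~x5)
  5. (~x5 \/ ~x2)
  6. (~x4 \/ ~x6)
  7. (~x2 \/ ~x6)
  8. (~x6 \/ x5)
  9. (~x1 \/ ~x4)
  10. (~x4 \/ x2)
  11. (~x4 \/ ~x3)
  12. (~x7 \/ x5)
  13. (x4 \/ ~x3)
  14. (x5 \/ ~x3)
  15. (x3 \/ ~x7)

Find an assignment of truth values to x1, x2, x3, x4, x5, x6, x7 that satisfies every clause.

x1 = True, x2 = False, x3 = False, x4 = False, x5 = False, x6 = False, x7 = False

Check each clause:
  1. (~x2 \/ ~x7) — ~x7 is true.
  2. (~x5 \/ ~x7) — ~x7 is true.
  3. (~x7 \/ x4) — ~x7 is true.
  4. (~x5 \/ x3) — ~x5 is true.
  5. (~x5 \/ ~x2) — ~x5 is true.
  6. (~x4 \/ ~x6) — ~x6 is true.
  7. (~x6 \/ ~x2) — ~x6 is true.
  8. (~x6 \/ x5) — ~x6 is true.
  9. (~x1 \/ ~x4) — ~x4 is true.
  10. (x2 \/ ~x4) — ~x4 is true.
  11. (~x4 \/ ~x3) — ~x4 is true.
  12. (x5 \/ ~x7) — ~x7 is true.
  13. (x4 \/ ~x3) — ~x3 is true.
  14. (~x3 \/ x5) — ~x3 is true.
  15. (x3 \/ ~x7) — ~x7 is true.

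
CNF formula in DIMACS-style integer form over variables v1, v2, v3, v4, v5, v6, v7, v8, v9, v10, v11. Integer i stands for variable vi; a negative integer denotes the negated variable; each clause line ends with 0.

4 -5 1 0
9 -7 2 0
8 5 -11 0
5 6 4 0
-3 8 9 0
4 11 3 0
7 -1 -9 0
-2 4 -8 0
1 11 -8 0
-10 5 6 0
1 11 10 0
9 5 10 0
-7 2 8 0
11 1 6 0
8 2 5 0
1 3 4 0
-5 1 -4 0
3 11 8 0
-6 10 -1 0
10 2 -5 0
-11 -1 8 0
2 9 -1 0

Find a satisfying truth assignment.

v1=True  v2=True  v3=False  v4=True  v5=True  v6=True  v7=True  v8=True  v9=False  v10=True  v11=False

Branch on v1: take v1 = True.
The remaining clauses are satisfied by v2 = True, v3 = False, v4 = True, v5 = True, v6 = True, v7 = True, v8 = True, v9 = False, v10 = True, v11 = False.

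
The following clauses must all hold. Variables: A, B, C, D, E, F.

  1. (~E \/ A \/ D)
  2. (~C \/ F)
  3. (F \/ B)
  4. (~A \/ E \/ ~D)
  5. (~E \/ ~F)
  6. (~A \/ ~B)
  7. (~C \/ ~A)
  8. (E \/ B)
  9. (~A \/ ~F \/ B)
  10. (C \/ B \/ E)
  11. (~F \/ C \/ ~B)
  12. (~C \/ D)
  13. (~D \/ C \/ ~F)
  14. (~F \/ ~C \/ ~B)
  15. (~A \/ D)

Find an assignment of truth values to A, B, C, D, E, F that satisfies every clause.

A=False, B=True, C=False, D=True, E=True, F=False

Branch on A: take A = False.
Try B = True.
For the remaining variables, C = False, D = True, E = True, F = False works.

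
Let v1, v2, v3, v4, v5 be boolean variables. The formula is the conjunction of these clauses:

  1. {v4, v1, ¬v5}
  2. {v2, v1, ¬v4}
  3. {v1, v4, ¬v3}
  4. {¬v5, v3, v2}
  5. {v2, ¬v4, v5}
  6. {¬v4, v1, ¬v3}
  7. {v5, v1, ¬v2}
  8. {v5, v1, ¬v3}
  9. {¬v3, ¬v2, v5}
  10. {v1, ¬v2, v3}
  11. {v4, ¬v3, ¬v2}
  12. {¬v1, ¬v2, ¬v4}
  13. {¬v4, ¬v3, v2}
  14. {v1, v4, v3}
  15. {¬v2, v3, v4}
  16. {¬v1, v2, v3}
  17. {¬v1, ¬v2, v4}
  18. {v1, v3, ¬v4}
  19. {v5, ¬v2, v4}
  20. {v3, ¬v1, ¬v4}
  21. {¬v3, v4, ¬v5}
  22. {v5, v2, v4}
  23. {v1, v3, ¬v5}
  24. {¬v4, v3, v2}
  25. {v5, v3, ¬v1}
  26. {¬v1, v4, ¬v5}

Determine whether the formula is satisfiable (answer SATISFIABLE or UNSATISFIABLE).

v4 = True:
  v3 = True:
    propagation gives v1=True, v2=False; an empty clause results — contradiction.
  v3 = False:
    propagation gives v1=True; an empty clause results — contradiction.
v4 = False:
  v3 = True:
    propagation gives v1=True, v2=False, v5=False; an empty clause results — contradiction.
  v3 = False:
    propagation gives v1=True, v2=False; an empty clause results — contradiction.
Every branch closes, so no satisfying assignment exists.

UNSATISFIABLE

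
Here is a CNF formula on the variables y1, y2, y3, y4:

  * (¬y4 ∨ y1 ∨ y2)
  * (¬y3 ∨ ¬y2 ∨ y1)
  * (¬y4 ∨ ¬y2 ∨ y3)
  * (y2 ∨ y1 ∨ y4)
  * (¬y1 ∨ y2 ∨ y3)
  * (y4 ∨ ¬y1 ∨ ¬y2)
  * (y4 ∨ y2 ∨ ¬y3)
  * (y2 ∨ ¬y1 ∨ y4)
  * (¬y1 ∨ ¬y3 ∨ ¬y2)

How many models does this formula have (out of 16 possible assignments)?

The models are:
  y1=F y2=T y3=F y4=F
  y1=T y2=F y3=T y4=T
That's 2 in total.

2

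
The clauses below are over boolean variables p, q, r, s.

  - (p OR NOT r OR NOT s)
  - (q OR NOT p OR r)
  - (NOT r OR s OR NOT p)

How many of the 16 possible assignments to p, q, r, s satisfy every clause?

10

Case analysis on p and r:
  p=T, r=T: remaining (q,s) ∈ {(F,T); (T,T)} — 2.
  p=T, r=F: remaining (q,s) ∈ {(T,F); (T,T)} — 2.
  p=F, r=T: remaining (q,s) ∈ {(F,F); (T,F)} — 2.
  p=F, r=F: remaining (q,s) ∈ {(F,F); (F,T); (T,F); (T,T)} — 4.
Total: 2 + 2 + 2 + 4 = 10.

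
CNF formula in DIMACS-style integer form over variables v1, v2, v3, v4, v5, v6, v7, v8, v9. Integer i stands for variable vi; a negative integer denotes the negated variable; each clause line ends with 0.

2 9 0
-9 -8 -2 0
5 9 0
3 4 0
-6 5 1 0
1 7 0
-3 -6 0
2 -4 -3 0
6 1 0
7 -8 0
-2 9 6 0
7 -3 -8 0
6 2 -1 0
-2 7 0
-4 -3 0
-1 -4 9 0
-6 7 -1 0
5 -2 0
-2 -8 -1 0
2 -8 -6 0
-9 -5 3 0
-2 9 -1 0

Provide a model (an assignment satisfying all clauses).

v7 occurs only positively in the remaining clauses — set v7 = True.
Pure literal: v8 appears only negated; assign v8 = False.
Try v1 = True.
The remaining clauses are satisfied by v2 = True, v3 = True, v4 = False, v5 = True, v6 = False, v9 = True.

v1=T, v2=T, v3=T, v4=F, v5=T, v6=F, v7=T, v8=F, v9=T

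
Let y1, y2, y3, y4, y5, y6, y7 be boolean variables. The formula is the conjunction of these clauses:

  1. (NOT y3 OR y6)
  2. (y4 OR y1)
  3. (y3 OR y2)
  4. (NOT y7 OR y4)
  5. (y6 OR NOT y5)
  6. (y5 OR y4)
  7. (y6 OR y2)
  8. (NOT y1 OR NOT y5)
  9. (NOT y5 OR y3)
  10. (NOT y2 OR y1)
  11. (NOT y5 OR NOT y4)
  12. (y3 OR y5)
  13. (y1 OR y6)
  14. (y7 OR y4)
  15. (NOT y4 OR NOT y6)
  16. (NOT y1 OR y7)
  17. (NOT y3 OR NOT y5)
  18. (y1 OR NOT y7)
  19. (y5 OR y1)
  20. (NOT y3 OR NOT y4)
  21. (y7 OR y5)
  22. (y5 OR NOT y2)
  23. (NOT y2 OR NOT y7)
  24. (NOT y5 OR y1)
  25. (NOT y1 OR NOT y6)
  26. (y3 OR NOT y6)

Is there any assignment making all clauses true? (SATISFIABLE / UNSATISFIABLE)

UNSATISFIABLE

y5 = True:
  propagation gives y6=True, y1=False; an empty clause results — contradiction.
y5 = False:
  propagation gives y4=True, y3=True; an empty clause results — contradiction.
Every branch closes, so no satisfying assignment exists.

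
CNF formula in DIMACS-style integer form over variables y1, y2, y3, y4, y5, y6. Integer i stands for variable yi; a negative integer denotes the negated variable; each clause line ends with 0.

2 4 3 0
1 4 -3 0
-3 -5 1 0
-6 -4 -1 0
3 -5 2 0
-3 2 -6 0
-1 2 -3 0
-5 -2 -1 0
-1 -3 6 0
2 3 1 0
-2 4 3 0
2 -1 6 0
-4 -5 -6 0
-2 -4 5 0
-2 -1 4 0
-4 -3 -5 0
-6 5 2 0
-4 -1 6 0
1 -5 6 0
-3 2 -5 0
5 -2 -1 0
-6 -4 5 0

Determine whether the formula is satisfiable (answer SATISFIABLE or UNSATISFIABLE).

SATISFIABLE

Set y1 = False and propagate.
Set y2 = False and propagate.
  then y3 is forced to True.
  then y4 is forced to True.
  then y5 is forced to False.
  then y6 is forced to False.
Every clause has at least one true literal under this assignment.
So y1 = F, y2 = F, y3 = T, y4 = T, y5 = F, y6 = F is a satisfying assignment.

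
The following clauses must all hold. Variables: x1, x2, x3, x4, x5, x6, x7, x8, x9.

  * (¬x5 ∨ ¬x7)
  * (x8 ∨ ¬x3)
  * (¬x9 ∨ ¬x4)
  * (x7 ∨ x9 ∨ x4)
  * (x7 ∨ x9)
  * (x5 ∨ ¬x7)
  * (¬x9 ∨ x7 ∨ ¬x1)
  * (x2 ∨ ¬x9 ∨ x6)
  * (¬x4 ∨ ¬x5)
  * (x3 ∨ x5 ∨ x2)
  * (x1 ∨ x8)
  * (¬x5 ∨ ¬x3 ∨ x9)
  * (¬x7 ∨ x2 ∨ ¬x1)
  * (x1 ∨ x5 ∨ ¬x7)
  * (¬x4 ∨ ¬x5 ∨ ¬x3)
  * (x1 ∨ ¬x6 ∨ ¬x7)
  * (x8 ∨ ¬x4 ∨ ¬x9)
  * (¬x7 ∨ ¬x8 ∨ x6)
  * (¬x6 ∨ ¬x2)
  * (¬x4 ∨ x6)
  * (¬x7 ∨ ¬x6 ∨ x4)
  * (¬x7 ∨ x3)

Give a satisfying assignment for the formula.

x1=False  x2=True  x3=True  x4=False  x5=True  x6=False  x7=False  x8=True  x9=True

Branch on x1: take x1 = False.
  then x8 is forced to True.
For the remaining variables, x2 = True, x3 = True, x4 = False, x5 = True, x6 = False, x7 = False, x9 = True works.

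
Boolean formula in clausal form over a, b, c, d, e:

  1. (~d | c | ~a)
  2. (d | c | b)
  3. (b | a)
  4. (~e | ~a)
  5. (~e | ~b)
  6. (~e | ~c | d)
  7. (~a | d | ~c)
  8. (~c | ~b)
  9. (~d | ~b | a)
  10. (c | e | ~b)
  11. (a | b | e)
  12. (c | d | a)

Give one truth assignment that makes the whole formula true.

a = T  b = F  c = T  d = T  e = F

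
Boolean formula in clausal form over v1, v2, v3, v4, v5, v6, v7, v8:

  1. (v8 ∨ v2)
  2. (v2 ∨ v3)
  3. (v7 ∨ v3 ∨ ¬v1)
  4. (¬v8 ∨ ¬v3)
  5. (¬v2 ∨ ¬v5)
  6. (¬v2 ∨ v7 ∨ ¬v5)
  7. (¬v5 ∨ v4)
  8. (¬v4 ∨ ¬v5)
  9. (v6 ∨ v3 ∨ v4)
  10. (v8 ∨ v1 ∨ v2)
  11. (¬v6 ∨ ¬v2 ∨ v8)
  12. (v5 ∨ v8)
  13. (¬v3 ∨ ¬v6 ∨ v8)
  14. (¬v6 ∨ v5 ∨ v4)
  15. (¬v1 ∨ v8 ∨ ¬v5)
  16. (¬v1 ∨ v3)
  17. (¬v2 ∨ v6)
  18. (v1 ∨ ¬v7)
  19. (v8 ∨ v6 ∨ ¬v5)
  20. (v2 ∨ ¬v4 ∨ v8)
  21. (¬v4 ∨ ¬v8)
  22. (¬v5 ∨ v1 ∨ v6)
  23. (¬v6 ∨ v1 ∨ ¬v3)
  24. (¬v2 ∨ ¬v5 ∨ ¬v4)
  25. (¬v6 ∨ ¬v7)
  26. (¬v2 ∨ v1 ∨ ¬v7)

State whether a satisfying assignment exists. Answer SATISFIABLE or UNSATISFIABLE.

UNSATISFIABLE

v2 = True:
  propagation gives v5=False, v8=True, v3=False, v1=False; an empty clause results — contradiction.
v2 = False:
  propagation gives v8=True, v3=True; an empty clause results — contradiction.
Every branch closes, so no satisfying assignment exists.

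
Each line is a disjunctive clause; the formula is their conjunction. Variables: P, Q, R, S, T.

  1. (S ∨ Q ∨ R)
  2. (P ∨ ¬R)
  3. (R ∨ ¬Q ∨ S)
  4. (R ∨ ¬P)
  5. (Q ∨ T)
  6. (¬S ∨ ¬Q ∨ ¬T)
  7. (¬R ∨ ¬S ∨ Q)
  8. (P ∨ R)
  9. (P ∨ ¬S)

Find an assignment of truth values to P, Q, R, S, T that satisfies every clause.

P=T, Q=T, R=T, S=T, T=F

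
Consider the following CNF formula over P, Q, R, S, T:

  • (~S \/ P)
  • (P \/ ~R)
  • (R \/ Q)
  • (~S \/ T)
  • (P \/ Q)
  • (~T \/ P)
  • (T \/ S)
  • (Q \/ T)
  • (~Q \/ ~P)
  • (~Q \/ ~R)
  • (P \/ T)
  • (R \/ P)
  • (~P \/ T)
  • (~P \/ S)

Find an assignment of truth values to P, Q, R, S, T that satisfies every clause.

P=True  Q=False  R=True  S=True  T=True

Check each clause:
  1. (P \/ ~S) — P is true.
  2. (P \/ ~R) — P is true.
  3. (Q \/ R) — R is true.
  4. (~S \/ T) — T is true.
  5. (Q \/ P) — P is true.
  6. (~T \/ P) — P is true.
  7. (S \/ T) — S is true.
  8. (Q \/ T) — T is true.
  9. (~P \/ ~Q) — ~Q is true.
  10. (~R \/ ~Q) — ~Q is true.
  11. (T \/ P) — P is true.
  12. (R \/ P) — P is true.
  13. (T \/ ~P) — T is true.
  14. (S \/ ~P) — S is true.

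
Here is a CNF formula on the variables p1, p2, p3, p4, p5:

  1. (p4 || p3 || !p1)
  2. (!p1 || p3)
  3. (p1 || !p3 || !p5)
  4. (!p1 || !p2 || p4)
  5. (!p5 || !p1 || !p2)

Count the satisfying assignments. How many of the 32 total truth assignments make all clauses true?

17

Case analysis on p1 and p3:
  p1=1, p3=1: 5 of the 8 assignments to (p2,p4,p5) work.
  p1=1, p3=0: a clause becomes empty — 0.
  p1=0, p3=1: remaining (p2,p4,p5) ∈ {(0,0,0); (0,1,0); (1,0,0); (1,1,0)} — 4.
  p1=0, p3=0: p2, p4, p5 free → 2^3 = 8.
Total: 5 + 0 + 4 + 8 = 17.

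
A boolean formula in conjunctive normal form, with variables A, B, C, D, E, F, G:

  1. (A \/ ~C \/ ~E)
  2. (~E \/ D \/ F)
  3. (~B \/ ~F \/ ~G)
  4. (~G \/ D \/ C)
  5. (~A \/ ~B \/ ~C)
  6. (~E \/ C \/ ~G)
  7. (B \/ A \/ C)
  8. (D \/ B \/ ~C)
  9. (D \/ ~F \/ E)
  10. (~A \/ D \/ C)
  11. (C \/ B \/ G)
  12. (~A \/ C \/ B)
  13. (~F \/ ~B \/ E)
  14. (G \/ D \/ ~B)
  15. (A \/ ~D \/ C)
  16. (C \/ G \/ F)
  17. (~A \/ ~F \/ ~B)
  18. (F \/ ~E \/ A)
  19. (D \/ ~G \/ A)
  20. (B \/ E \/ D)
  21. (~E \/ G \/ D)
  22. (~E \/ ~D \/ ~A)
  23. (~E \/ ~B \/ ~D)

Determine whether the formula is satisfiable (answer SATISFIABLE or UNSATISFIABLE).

Set A = True and propagate.
Set B = False and propagate.
  then C is forced to True.
  then D is forced to True.
  then E is forced to False.
F, G are now unconstrained; take F = True, G = True.
So A=1, B=0, C=1, D=1, E=0, F=1, G=1 is a satisfying assignment.

SATISFIABLE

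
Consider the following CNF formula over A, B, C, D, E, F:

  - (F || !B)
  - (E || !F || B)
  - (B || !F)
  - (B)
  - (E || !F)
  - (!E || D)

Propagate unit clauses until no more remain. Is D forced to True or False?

True

Unit clause (B) sets B = True.
From (!B || F) and B = True: F = True.
(!F || E) with F = True leaves only E, so E = True.
From (!E || D) and E = True: D = True.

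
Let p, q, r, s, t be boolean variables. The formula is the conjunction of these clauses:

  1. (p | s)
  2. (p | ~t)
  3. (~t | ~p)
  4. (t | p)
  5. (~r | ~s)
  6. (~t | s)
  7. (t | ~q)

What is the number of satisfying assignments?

3

The models are:
  p=1 q=0 r=0 s=0 t=0
  p=1 q=0 r=0 s=1 t=0
  p=1 q=0 r=1 s=0 t=0
Count: 3.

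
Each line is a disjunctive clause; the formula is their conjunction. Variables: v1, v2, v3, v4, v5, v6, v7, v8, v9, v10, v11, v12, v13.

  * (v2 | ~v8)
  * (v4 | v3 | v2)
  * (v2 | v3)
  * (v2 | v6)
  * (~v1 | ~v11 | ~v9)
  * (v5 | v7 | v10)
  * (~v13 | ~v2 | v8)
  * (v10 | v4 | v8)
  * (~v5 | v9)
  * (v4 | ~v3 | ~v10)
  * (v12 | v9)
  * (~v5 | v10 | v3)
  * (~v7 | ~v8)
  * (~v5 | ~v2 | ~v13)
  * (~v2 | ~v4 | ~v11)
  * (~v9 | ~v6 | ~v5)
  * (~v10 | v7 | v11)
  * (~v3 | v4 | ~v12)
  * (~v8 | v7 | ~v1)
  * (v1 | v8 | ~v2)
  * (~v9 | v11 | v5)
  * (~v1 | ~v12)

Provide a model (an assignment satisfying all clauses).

v1=F, v2=T, v3=F, v4=F, v5=T, v6=F, v7=F, v8=T, v9=T, v10=T, v11=T, v12=T, v13=F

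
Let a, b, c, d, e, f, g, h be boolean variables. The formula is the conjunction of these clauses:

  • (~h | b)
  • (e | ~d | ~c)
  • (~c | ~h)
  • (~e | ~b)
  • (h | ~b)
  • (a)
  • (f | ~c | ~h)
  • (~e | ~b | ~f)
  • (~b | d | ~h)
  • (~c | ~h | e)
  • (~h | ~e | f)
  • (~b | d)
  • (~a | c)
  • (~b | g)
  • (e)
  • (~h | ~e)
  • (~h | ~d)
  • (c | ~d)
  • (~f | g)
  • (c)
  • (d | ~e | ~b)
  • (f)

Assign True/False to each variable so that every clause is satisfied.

a=True, b=False, c=True, d=False, e=True, f=True, g=True, h=False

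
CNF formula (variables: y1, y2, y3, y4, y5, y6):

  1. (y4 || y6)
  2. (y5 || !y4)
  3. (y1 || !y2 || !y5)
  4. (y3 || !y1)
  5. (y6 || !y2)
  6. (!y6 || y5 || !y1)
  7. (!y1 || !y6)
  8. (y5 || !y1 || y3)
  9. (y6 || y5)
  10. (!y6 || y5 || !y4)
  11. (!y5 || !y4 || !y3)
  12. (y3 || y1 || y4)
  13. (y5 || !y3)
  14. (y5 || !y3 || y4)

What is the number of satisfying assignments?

3

Satisfying assignments:
  y1=F y2=F y3=F y4=T y5=T y6=F
  y1=F y2=F y3=F y4=T y5=T y6=T
  y1=F y2=F y3=T y4=F y5=T y6=T
Count: 3.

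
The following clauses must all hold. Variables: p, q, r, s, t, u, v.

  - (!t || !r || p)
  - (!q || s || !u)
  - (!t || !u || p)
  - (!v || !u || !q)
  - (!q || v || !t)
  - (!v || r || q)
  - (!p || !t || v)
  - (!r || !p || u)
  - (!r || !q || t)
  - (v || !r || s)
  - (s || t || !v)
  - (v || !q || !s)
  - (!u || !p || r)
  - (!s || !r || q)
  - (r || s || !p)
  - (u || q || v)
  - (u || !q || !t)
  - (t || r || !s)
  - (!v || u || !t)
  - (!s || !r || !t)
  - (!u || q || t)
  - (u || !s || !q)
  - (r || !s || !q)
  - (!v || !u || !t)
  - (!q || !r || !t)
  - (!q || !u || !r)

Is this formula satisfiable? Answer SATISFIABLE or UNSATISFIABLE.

Try p = False.
For the remaining variables, q = True, r = False, s = False, t = False, u = False, v = False works.
Every clause has at least one true literal under this assignment.
So p = F, q = T, r = F, s = F, t = F, u = F, v = F is a satisfying assignment.

SATISFIABLE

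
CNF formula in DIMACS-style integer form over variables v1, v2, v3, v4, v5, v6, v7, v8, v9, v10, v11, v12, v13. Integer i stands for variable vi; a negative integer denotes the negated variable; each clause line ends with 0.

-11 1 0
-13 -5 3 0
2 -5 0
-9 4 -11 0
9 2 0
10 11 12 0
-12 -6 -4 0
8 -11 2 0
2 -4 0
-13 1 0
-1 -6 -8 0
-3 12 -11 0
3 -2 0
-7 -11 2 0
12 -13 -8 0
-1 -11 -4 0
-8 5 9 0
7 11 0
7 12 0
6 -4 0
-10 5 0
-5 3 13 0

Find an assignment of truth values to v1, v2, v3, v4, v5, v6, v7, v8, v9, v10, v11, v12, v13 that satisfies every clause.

v1=False, v2=True, v3=True, v4=False, v5=True, v6=True, v7=True, v8=True, v9=True, v10=True, v11=False, v12=False, v13=False

Check each clause:
  1. (~v11 | v1) — ~v11 is true.
  2. (~v5 | v3 | ~v13) — v3 is true.
  3. (~v5 | v2) — v2 is true.
  4. (~v9 | ~v11 | v4) — ~v11 is true.
  5. (v2 | v9) — v9 is true.
  6. (v11 | v10 | v12) — v10 is true.
  7. (~v4 | ~v12 | ~v6) — ~v12 is true.
  8. (v2 | v8 | ~v11) — v8 is true.
  9. (v2 | ~v4) — v2 is true.
  10. (~v13 | v1) — ~v13 is true.
  11. (~v6 | ~v8 | ~v1) — ~v1 is true.
  12. (~v3 | v12 | ~v11) — ~v11 is true.
  13. (~v2 | v3) — v3 is true.
  14. (~v11 | ~v7 | v2) — v2 is true.
  15. (v12 | ~v8 | ~v13) — ~v13 is true.
  16. (~v11 | ~v1 | ~v4) — ~v4 is true.
  17. (v9 | ~v8 | v5) — v9 is true.
  18. (v7 | v11) — v7 is true.
  19. (v12 | v7) — v7 is true.
  20. (~v4 | v6) — ~v4 is true.
  21. (~v10 | v5) — v5 is true.
  22. (~v5 | v3 | v13) — v3 is true.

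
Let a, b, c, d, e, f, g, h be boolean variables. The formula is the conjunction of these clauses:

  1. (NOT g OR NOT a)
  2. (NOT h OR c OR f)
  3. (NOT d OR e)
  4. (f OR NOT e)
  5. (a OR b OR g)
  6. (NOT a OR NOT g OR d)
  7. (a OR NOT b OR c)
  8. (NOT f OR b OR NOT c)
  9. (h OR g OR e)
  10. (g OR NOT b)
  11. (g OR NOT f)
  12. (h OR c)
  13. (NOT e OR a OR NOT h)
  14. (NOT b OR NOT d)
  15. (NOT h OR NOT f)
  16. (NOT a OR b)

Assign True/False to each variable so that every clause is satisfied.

a=False, b=True, c=True, d=False, e=False, f=True, g=True, h=False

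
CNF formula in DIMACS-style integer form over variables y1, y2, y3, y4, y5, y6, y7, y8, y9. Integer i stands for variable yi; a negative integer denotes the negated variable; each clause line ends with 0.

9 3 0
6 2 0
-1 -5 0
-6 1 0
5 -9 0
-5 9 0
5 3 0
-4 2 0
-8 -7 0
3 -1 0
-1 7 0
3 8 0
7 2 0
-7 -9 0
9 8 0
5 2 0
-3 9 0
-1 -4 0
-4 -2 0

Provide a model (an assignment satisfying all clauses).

y1=0, y2=1, y3=1, y4=0, y5=1, y6=0, y7=0, y8=1, y9=1

y4 occurs only negated in the remaining clauses — set y4 = False.
Branch on y1: take y1 = False.
  then y6 is forced to False.
  then y2 is forced to True.
Try y3 = True.
  then y9 is forced to True.
  then y5 is forced to True.
  then y7 is forced to False.
y8 is now unconstrained; take y8 = True.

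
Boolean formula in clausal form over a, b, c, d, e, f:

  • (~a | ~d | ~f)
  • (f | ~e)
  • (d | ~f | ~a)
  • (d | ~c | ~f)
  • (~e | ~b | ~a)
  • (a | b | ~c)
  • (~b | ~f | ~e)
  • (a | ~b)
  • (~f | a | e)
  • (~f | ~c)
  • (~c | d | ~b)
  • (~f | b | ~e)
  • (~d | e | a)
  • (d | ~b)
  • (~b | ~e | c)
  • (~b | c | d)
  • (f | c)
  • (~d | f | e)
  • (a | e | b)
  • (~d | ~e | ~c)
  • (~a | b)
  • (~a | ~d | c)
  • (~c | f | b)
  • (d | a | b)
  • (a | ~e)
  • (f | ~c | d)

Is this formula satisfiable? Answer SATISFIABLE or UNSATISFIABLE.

UNSATISFIABLE

b = True:
  propagation gives a=True, e=False, d=True, f=False; an empty clause results — contradiction.
b = False:
  propagation gives a=False, c=False, f=True, e=True; an empty clause results — contradiction.
Every branch closes, so no satisfying assignment exists.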